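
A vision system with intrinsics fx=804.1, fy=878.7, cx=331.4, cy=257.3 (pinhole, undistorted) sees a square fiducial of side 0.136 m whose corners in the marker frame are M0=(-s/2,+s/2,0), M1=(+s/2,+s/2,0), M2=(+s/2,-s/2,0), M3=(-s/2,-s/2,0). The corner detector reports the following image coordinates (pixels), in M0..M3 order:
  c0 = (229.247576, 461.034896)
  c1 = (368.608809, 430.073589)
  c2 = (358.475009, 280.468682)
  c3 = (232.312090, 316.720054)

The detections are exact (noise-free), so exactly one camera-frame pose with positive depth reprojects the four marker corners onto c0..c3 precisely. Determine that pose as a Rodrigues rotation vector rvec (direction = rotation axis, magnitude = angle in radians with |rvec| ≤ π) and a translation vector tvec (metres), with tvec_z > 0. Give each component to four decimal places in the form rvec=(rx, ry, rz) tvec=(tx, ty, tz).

Intrinsics K: fx=804.1, fy=878.7, cx=331.4, cy=257.3
Marker side s = 0.136 m; corners in marker frame (Z=0):
  M0 = (-0.0680, +0.0680, 0)
  M1 = (+0.0680, +0.0680, 0)
  M2 = (+0.0680, -0.0680, 0)
  M3 = (-0.0680, -0.0680, 0)
Detected image corners:
  c0 = (229.247576, 461.034896) px
  c1 = (368.608809, 430.073589) px
  c2 = (358.475009, 280.468682) px
  c3 = (232.312090, 316.720054) px
Planar DLT: solve 8×8 A·h = b for H (H[2,2]=1):
  H  [+846.26823 -189.24905 +295.13691]
  H  [-407.76117 +812.29271 +368.96940]
  H  [-0.42923 -0.71955 +1.00000]
B = K⁻¹H; ‖b₁‖=1.345365, ‖b₂‖=1.345365; λ = 2/(‖b₁‖+‖b₂‖) = 0.743293, sign → tz>0 ⇒ λ=+0.743293
r₁ = λ·B[:,0] = (+0.91376,-0.25150,-0.31904); r₂ = λ·B[:,1] = (+0.04549,+0.84373,-0.53484)
r₃ = r₁×r₂ = (+0.40370,+0.47420,+0.78241); SVD([r₁ r₂ r₃]) → R = UVᵀ:
  R  [+0.91376 +0.04549 +0.40370]
  R  [-0.25150 +0.84373 +0.47420]
  R  [-0.31904 -0.53484 +0.78241]
t = (-0.03352, +0.09446, +0.74329) m
tr R = 2.539897; θ = arccos((tr R − 1)/2) = 0.692036 rad = 39.651°
axis k = ((R−Rᵀ)₃₂, (R−Rᵀ)₁₃, (R−Rᵀ)₂₁) / (2 sinθ) = (-0.790652, +0.566316, -0.232715)
rvec = θ·k = (-0.547159, +0.391911, -0.161047)

rvec=(-0.5472, 0.3919, -0.1610) tvec=(-0.0335, 0.0945, 0.7433)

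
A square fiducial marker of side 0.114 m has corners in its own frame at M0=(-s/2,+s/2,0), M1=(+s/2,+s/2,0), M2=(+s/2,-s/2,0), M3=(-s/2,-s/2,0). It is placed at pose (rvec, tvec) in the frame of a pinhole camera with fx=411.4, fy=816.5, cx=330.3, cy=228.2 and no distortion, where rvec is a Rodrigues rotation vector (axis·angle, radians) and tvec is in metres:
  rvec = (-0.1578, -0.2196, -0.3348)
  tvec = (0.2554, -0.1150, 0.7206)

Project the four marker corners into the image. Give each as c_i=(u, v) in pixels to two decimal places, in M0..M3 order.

c0=(460.93, 176.53) c1=(515.41, 139.13) c2=(490.46, 23.56) c3=(436.04, 55.86)

Intrinsics K: fx=411.4, fy=816.5, cx=330.3, cy=228.2
Marker side s = 0.114 m; corners in marker frame (Z=0):
  M0 = (-0.0570, +0.0570, 0)
  M1 = (+0.0570, +0.0570, 0)
  M2 = (+0.0570, -0.0570, 0)
  M3 = (-0.0570, -0.0570, 0)
rvec = (-0.1578, -0.2196, -0.3348), |rvec| = θ = 0.43037 rad = 24.658°
Rodrigues: sinθ=0.41720, 1−cosθ=0.09119; R = I + sinθ·[k]× + (1−cosθ)·[k]×²:
    [+0.92107 +0.34162 -0.18687]
    [-0.30750 +0.93255 +0.18917]
    [+0.23889 -0.11678 +0.96400]
t = (0.2554, -0.1150, 0.7206) m
M0: Pc = R·M0+t = (+0.22237, -0.04432, +0.70033); u = 411.4·(+0.22237)/0.70033 + 330.3 = 460.9298, v = 816.5·(-0.04432)/0.70033 + 228.2 = 176.5316
M1: Pc = R·M1+t = (+0.32737, -0.07937, +0.72756); u = 411.4·(+0.32737)/0.72756 + 330.3 = 515.4137, v = 816.5·(-0.07937)/0.72756 + 228.2 = 139.1255
M2: Pc = R·M2+t = (+0.28843, -0.18568, +0.74087); u = 411.4·(+0.28843)/0.74087 + 330.3 = 490.4618, v = 816.5·(-0.18568)/0.74087 + 228.2 = 23.5628
M3: Pc = R·M3+t = (+0.18343, -0.15063, +0.71364); u = 411.4·(+0.18343)/0.71364 + 330.3 = 436.0420, v = 816.5·(-0.15063)/0.71364 + 228.2 = 55.8610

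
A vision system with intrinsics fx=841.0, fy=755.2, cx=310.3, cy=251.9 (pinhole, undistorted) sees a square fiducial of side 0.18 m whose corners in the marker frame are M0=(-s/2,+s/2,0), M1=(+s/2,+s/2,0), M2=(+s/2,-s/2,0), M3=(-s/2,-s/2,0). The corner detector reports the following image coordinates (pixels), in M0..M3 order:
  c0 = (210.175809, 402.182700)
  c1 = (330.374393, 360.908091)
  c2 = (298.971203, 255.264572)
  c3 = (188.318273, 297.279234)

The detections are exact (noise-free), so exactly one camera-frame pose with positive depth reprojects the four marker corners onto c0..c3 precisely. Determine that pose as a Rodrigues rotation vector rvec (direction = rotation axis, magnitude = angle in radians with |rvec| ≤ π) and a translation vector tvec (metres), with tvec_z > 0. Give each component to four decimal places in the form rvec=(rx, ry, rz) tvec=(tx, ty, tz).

rvec=(-0.4570, 0.3294, -0.3286) tvec=(-0.0755, 0.1155, 1.1568)

Intrinsics K: fx=841.0, fy=755.2, cx=310.3, cy=251.9
Marker side s = 0.18 m; corners in marker frame (Z=0):
  M0 = (-0.0900, +0.0900, 0)
  M1 = (+0.0900, +0.0900, 0)
  M2 = (+0.0900, -0.0900, 0)
  M3 = (-0.0900, -0.0900, 0)
Detected image corners:
  c0 = (210.175809, 402.182700) px
  c1 = (330.374393, 360.908091) px
  c2 = (298.971203, 255.264572) px
  c3 = (188.318273, 297.279234) px
Planar DLT: solve 8×8 A·h = b for H (H[2,2]=1):
  H  [+588.27689 +41.40085 +255.41432]
  H  [-297.98559 +449.05500 +327.33246]
  H  [-0.20234 -0.41276 +1.00000]
B = K⁻¹H; ‖b₁‖=0.864429, ‖b₂‖=0.864429; λ = 2/(‖b₁‖+‖b₂‖) = 1.156833, sign → tz>0 ⇒ λ=+1.156833
r₁ = λ·B[:,0] = (+0.89556,-0.37839,-0.23407); r₂ = λ·B[:,1] = (+0.23313,+0.84714,-0.47749)
r₃ = r₁×r₂ = (+0.37897,+0.37306,+0.84688); SVD([r₁ r₂ r₃]) → R = UVᵀ:
  R  [+0.89556 +0.23313 +0.37897]
  R  [-0.37839 +0.84714 +0.37306]
  R  [-0.23407 -0.47749 +0.84688]
t = (-0.07550, +0.11555, +1.15683) m
tr R = 2.589590; θ = arccos((tr R − 1)/2) = 0.652126 rad = 37.364°
axis k = ((R−Rᵀ)₃₂, (R−Rᵀ)₁₃, (R−Rᵀ)₂₁) / (2 sinθ) = (-0.700761, +0.505074, -0.503820)
rvec = θ·k = (-0.456985, +0.329372, -0.328554)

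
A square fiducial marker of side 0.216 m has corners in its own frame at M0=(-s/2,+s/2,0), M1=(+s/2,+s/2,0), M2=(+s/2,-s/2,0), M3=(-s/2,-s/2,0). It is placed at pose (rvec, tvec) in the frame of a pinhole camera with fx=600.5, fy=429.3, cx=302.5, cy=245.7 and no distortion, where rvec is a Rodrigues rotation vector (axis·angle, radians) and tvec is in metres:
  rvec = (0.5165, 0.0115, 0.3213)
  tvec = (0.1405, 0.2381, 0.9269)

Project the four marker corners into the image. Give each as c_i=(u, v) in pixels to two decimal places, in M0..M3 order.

Intrinsics K: fx=600.5, fy=429.3, cx=302.5, cy=245.7
Marker side s = 0.216 m; corners in marker frame (Z=0):
  M0 = (-0.1080, +0.1080, 0)
  M1 = (+0.1080, +0.1080, 0)
  M2 = (+0.1080, -0.1080, 0)
  M3 = (-0.1080, -0.1080, 0)
rvec = (0.5165, 0.0115, 0.3213), |rvec| = θ = 0.60839 rad = 34.858°
Rodrigues: sinθ=0.57155, 1−cosθ=0.17943; R = I + sinθ·[k]× + (1−cosθ)·[k]×²:
    [+0.94989 -0.29896 +0.09125]
    [+0.30472 +0.82063 -0.48343]
    [+0.06964 +0.48701 +0.87061]
t = (0.1405, 0.2381, 0.9269) m
M0: Pc = R·M0+t = (+0.00562, +0.29382, +0.97198); u = 600.5·(+0.00562)/0.97198 + 302.5 = 305.9744, v = 429.3·(+0.29382)/0.97198 + 245.7 = 375.4730
M1: Pc = R·M1+t = (+0.21080, +0.35964, +0.98702); u = 600.5·(+0.21080)/0.98702 + 302.5 = 430.7504, v = 429.3·(+0.35964)/0.98702 + 245.7 = 402.1233
M2: Pc = R·M2+t = (+0.27538, +0.18238, +0.88182); u = 600.5·(+0.27538)/0.88182 + 302.5 = 490.0243, v = 429.3·(+0.18238)/0.88182 + 245.7 = 334.4891
M3: Pc = R·M3+t = (+0.07020, +0.11656, +0.86678); u = 600.5·(+0.07020)/0.86678 + 302.5 = 351.1339, v = 429.3·(+0.11656)/0.86678 + 245.7 = 303.4307

c0=(305.97, 375.47) c1=(430.75, 402.12) c2=(490.02, 334.49) c3=(351.13, 303.43)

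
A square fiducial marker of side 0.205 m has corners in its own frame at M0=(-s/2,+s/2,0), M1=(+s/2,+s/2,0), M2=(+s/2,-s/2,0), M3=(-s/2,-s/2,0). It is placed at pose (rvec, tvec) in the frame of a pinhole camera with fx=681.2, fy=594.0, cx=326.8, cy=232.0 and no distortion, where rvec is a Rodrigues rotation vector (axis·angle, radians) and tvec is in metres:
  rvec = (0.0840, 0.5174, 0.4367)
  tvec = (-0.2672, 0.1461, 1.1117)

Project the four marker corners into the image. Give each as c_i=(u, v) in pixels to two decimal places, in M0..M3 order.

Intrinsics K: fx=681.2, fy=594.0, cx=326.8, cy=232.0
Marker side s = 0.205 m; corners in marker frame (Z=0):
  M0 = (-0.1025, +0.1025, 0)
  M1 = (+0.1025, +0.1025, 0)
  M2 = (+0.1025, -0.1025, 0)
  M3 = (-0.1025, -0.1025, 0)
rvec = (0.0840, 0.5174, 0.4367), |rvec| = θ = 0.68225 rad = 39.090°
Rodrigues: sinθ=0.63054, 1−cosθ=0.22384; R = I + sinθ·[k]× + (1−cosθ)·[k]×²:
    [+0.77955 -0.38270 +0.49583]
    [+0.42450 +0.90490 +0.03103]
    [-0.46054 +0.18629 +0.86787]
t = (-0.2672, 0.1461, 1.1117) m
M0: Pc = R·M0+t = (-0.38633, +0.19534, +1.17800); u = 681.2·(-0.38633)/1.17800 + 326.8 = 103.3974, v = 594.0·(+0.19534)/1.17800 + 232.0 = 330.4992
M1: Pc = R·M1+t = (-0.22652, +0.28236, +1.08359); u = 681.2·(-0.22652)/1.08359 + 326.8 = 184.3959, v = 594.0·(+0.28236)/1.08359 + 232.0 = 386.7854
M2: Pc = R·M2+t = (-0.14807, +0.09686, +1.04540); u = 681.2·(-0.14807)/1.04540 + 326.8 = 230.3154, v = 594.0·(+0.09686)/1.04540 + 232.0 = 287.0361
M3: Pc = R·M3+t = (-0.30788, +0.00984, +1.13981); u = 681.2·(-0.30788)/1.13981 + 326.8 = 142.7995, v = 594.0·(+0.00984)/1.13981 + 232.0 = 237.1263

c0=(103.40, 330.50) c1=(184.40, 386.79) c2=(230.32, 287.04) c3=(142.80, 237.13)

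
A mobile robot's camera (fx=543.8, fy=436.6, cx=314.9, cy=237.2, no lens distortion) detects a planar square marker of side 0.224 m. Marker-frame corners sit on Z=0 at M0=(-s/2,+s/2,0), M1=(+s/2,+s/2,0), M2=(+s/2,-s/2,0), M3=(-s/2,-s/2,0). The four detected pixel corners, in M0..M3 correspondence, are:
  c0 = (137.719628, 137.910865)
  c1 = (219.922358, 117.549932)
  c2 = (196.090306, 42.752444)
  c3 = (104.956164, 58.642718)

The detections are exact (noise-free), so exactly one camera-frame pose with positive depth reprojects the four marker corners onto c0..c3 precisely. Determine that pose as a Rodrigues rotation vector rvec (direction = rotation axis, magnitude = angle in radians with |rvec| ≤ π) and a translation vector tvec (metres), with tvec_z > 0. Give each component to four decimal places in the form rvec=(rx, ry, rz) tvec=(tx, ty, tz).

Intrinsics K: fx=543.8, fy=436.6, cx=314.9, cy=237.2
Marker side s = 0.224 m; corners in marker frame (Z=0):
  M0 = (-0.1120, +0.1120, 0)
  M1 = (+0.1120, +0.1120, 0)
  M2 = (+0.1120, -0.1120, 0)
  M3 = (-0.1120, -0.1120, 0)
Detected image corners:
  c0 = (137.719628, 137.910865) px
  c1 = (219.922358, 117.549932) px
  c2 = (196.090306, 42.752444) px
  c3 = (104.956164, 58.642718) px
Planar DLT: solve 8×8 A·h = b for H (H[2,2]=1):
  H  [+442.30881 +182.98468 +166.88031]
  H  [-50.87395 +374.62195 +90.37186]
  H  [+0.34113 +0.34868 +1.00000]
B = K⁻¹H; ‖b₁‖=0.765983, ‖b₂‖=0.765983; λ = 2/(‖b₁‖+‖b₂‖) = 1.305512, sign → tz>0 ⇒ λ=+1.305512
r₁ = λ·B[:,0] = (+0.80397,-0.39408,+0.44535); r₂ = λ·B[:,1] = (+0.17570,+0.87288,+0.45520)
r₃ = r₁×r₂ = (-0.56812,-0.28772,+0.77101); SVD([r₁ r₂ r₃]) → R = UVᵀ:
  R  [+0.80397 +0.17570 -0.56812]
  R  [-0.39408 +0.87288 -0.28772]
  R  [+0.44535 +0.45520 +0.77101]
t = (-0.35535, -0.43904, +1.30551) m
tr R = 2.447861; θ = arccos((tr R − 1)/2) = 0.761313 rad = 43.620°
axis k = ((R−Rᵀ)₃₂, (R−Rᵀ)₁₃, (R−Rᵀ)₂₁) / (2 sinθ) = (+0.538446, -0.734535, -0.412958)
rvec = θ·k = (+0.409926, -0.559211, -0.314391)

rvec=(0.4099, -0.5592, -0.3144) tvec=(-0.3554, -0.4390, 1.3055)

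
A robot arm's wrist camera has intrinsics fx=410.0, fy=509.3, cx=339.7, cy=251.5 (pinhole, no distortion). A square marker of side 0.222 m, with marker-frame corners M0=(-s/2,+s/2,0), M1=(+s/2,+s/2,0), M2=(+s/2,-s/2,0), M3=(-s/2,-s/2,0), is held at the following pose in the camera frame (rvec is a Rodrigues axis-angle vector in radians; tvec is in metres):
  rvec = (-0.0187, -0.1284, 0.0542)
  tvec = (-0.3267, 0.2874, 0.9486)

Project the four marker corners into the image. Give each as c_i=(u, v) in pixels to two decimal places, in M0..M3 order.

c0=(145.04, 465.76) c1=(244.64, 465.95) c2=(250.11, 347.91) c3=(151.19, 344.16)

Intrinsics K: fx=410.0, fy=509.3, cx=339.7, cy=251.5
Marker side s = 0.222 m; corners in marker frame (Z=0):
  M0 = (-0.1110, +0.1110, 0)
  M1 = (+0.1110, +0.1110, 0)
  M2 = (+0.1110, -0.1110, 0)
  M3 = (-0.1110, -0.1110, 0)
rvec = (-0.0187, -0.1284, 0.0542), |rvec| = θ = 0.14062 rad = 8.057°
Rodrigues: sinθ=0.14016, 1−cosθ=0.00987; R = I + sinθ·[k]× + (1−cosθ)·[k]×²:
    [+0.99030 -0.05282 -0.12848]
    [+0.05522 +0.99836 +0.01516]
    [+0.12747 -0.02211 +0.99160]
t = (-0.3267, 0.2874, 0.9486) m
M0: Pc = R·M0+t = (-0.44249, +0.39209, +0.93200); u = 410.0·(-0.44249)/0.93200 + 339.7 = 145.0429, v = 509.3·(+0.39209)/0.93200 + 251.5 = 465.7612
M1: Pc = R·M1+t = (-0.22264, +0.40435, +0.96029); u = 410.0·(-0.22264)/0.96029 + 339.7 = 244.6435, v = 509.3·(+0.40435)/0.96029 + 251.5 = 465.9488
M2: Pc = R·M2+t = (-0.21091, +0.18271, +0.96520); u = 410.0·(-0.21091)/0.96520 + 339.7 = 250.1083, v = 509.3·(+0.18271)/0.96520 + 251.5 = 347.9097
M3: Pc = R·M3+t = (-0.43076, +0.17045, +0.93691); u = 410.0·(-0.43076)/0.93691 + 339.7 = 151.1945, v = 509.3·(+0.17045)/0.93691 + 251.5 = 344.1578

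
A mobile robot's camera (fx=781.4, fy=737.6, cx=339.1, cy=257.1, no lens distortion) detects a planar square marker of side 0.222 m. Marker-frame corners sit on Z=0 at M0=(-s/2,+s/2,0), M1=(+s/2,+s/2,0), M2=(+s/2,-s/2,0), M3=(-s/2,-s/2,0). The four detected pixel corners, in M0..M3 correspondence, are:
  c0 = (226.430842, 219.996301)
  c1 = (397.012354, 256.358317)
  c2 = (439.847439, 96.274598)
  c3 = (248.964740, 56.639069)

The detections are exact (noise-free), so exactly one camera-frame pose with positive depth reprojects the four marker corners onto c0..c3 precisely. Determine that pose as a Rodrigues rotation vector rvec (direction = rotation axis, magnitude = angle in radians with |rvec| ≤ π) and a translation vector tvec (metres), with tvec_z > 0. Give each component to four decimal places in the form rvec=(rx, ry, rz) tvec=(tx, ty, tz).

Intrinsics K: fx=781.4, fy=737.6, cx=339.1, cy=257.1
Marker side s = 0.222 m; corners in marker frame (Z=0):
  M0 = (-0.1110, +0.1110, 0)
  M1 = (+0.1110, +0.1110, 0)
  M2 = (+0.1110, -0.1110, 0)
  M3 = (-0.1110, -0.1110, 0)
Detected image corners:
  c0 = (226.430842, 219.996301) px
  c1 = (397.012354, 256.358317) px
  c2 = (439.847439, 96.274598) px
  c3 = (248.964740, 56.639069) px
Planar DLT: solve 8×8 A·h = b for H (H[2,2]=1):
  H  [+802.84530 +17.32421 +326.88811]
  H  [+166.57413 +807.33544 +161.75929]
  H  [-0.02658 +0.50117 +1.00000]
B = K⁻¹H; ‖b₁‖=1.065577, ‖b₂‖=1.065577; λ = 2/(‖b₁‖+‖b₂‖) = 0.938459, sign → tz>0 ⇒ λ=+0.938459
r₁ = λ·B[:,0] = (+0.97504,+0.22063,-0.02494); r₂ = λ·B[:,1] = (-0.18330,+0.86324,+0.47033)
r₃ = r₁×r₂ = (+0.12530,-0.45402,+0.88214); SVD([r₁ r₂ r₃]) → R = UVᵀ:
  R  [+0.97504 -0.18330 +0.12530]
  R  [+0.22063 +0.86324 -0.45402]
  R  [-0.02494 +0.47033 +0.88214]
t = (-0.01467, -0.12130, +0.93846) m
tr R = 2.720421; θ = arccos((tr R − 1)/2) = 0.535114 rad = 30.660°
axis k = ((R−Rᵀ)₃₂, (R−Rᵀ)₁₃, (R−Rᵀ)₂₁) / (2 sinθ) = (+0.906332, +0.147316, +0.396056)
rvec = θ·k = (+0.484991, +0.078831, +0.211935)

rvec=(0.4850, 0.0788, 0.2119) tvec=(-0.0147, -0.1213, 0.9385)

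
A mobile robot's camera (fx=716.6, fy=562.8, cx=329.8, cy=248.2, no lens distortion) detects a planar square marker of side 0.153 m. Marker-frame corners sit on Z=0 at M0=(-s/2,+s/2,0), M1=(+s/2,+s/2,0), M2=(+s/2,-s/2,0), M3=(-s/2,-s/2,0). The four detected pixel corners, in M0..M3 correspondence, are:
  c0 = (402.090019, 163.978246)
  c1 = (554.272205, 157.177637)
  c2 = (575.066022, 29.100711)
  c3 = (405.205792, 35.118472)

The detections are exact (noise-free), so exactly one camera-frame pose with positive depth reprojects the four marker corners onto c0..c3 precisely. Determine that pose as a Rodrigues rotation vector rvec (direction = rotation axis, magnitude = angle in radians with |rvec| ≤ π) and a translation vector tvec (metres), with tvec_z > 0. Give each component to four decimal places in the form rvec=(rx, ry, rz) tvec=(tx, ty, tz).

Intrinsics K: fx=716.6, fy=562.8, cx=329.8, cy=248.2
Marker side s = 0.153 m; corners in marker frame (Z=0):
  M0 = (-0.0765, +0.0765, 0)
  M1 = (+0.0765, +0.0765, 0)
  M2 = (+0.0765, -0.0765, 0)
  M3 = (-0.0765, -0.0765, 0)
Detected image corners:
  c0 = (402.090019, 163.978246) px
  c1 = (554.272205, 157.177637) px
  c2 = (575.066022, 29.100711) px
  c3 = (405.205792, 35.118472) px
Planar DLT: solve 8×8 A·h = b for H (H[2,2]=1):
  H  [+1085.98148 +271.67113 +484.29533]
  H  [-34.71838 +909.32319 +99.87889]
  H  [+0.07591 +0.72320 +1.00000]
B = K⁻¹H; ‖b₁‖=1.485525, ‖b₂‖=1.485525; λ = 2/(‖b₁‖+‖b₂‖) = 0.673163, sign → tz>0 ⇒ λ=+0.673163
r₁ = λ·B[:,0] = (+0.99664,-0.06406,+0.05110); r₂ = λ·B[:,1] = (+0.03115,+0.87294,+0.48683)
r₃ = r₁×r₂ = (-0.07579,-0.48360,+0.87200); SVD([r₁ r₂ r₃]) → R = UVᵀ:
  R  [+0.99664 +0.03115 -0.07579]
  R  [-0.06406 +0.87294 -0.48360]
  R  [+0.05110 +0.48683 +0.87200]
t = (+0.14513, -0.17741, +0.67316) m
tr R = 2.741579; θ = arccos((tr R − 1)/2) = 0.513991 rad = 29.449°
axis k = ((R−Rᵀ)₃₂, (R−Rᵀ)₁₃, (R−Rᵀ)₂₁) / (2 sinθ) = (+0.986900, -0.129045, -0.096828)
rvec = θ·k = (+0.507257, -0.066328, -0.049768)

rvec=(0.5073, -0.0663, -0.0498) tvec=(0.1451, -0.1774, 0.6732)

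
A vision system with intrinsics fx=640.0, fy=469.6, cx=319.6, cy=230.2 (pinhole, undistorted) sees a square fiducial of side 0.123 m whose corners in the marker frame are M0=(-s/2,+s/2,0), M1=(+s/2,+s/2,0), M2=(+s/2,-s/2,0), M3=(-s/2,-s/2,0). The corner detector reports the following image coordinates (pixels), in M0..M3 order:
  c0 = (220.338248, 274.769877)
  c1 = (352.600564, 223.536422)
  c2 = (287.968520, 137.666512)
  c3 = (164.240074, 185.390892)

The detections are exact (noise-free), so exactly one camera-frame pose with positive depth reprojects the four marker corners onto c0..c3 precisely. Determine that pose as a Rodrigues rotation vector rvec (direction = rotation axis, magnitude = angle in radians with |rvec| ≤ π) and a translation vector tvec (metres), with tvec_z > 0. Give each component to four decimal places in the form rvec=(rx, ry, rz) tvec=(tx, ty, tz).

Intrinsics K: fx=640.0, fy=469.6, cx=319.6, cy=230.2
Marker side s = 0.123 m; corners in marker frame (Z=0):
  M0 = (-0.0615, +0.0615, 0)
  M1 = (+0.0615, +0.0615, 0)
  M2 = (+0.0615, -0.0615, 0)
  M3 = (-0.0615, -0.0615, 0)
Detected image corners:
  c0 = (220.338248, 274.769877) px
  c1 = (352.600564, 223.536422) px
  c2 = (287.968520, 137.666512) px
  c3 = (164.240074, 185.390892) px
Planar DLT: solve 8×8 A·h = b for H (H[2,2]=1):
  H  [+1043.38723 +350.02232 +255.32779]
  H  [-398.62386 +599.58227 +203.83738]
  H  [+0.01540 -0.54932 +1.00000]
B = K⁻¹H; ‖b₁‖=1.834805, ‖b₂‖=1.834805; λ = 2/(‖b₁‖+‖b₂‖) = 0.545017, sign → tz>0 ⇒ λ=+0.545017
r₁ = λ·B[:,0] = (+0.88435,-0.46676,+0.00839); r₂ = λ·B[:,1] = (+0.44758,+0.84264,-0.29939)
r₃ = r₁×r₂ = (+0.13267,+0.26852,+0.95409); SVD([r₁ r₂ r₃]) → R = UVᵀ:
  R  [+0.88435 +0.44758 +0.13267]
  R  [-0.46676 +0.84264 +0.26852]
  R  [+0.00839 -0.29939 +0.95409]
t = (-0.05473, -0.03060, +0.54502) m
tr R = 2.681077; θ = arccos((tr R − 1)/2) = 0.572520 rad = 32.803°
axis k = ((R−Rᵀ)₃₂, (R−Rᵀ)₁₃, (R−Rᵀ)₂₁) / (2 sinθ) = (-0.524141, +0.114700, -0.843872)
rvec = θ·k = (-0.300082, +0.065668, -0.483134)

rvec=(-0.3001, 0.0657, -0.4831) tvec=(-0.0547, -0.0306, 0.5450)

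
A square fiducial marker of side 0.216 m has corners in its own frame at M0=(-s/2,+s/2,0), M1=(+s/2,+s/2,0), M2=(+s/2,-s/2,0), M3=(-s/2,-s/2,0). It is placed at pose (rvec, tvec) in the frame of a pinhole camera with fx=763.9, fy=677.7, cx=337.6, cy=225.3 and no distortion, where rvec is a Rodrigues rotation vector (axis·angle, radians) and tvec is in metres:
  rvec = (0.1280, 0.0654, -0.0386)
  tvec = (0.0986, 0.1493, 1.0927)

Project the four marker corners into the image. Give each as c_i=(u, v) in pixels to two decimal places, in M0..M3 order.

c0=(334.52, 383.55) c1=(484.18, 381.08) c2=(481.35, 249.68) c3=(327.97, 253.97)

Intrinsics K: fx=763.9, fy=677.7, cx=337.6, cy=225.3
Marker side s = 0.216 m; corners in marker frame (Z=0):
  M0 = (-0.1080, +0.1080, 0)
  M1 = (+0.1080, +0.1080, 0)
  M2 = (+0.1080, -0.1080, 0)
  M3 = (-0.1080, -0.1080, 0)
rvec = (0.1280, 0.0654, -0.0386), |rvec| = θ = 0.14883 rad = 8.527°
Rodrigues: sinθ=0.14828, 1−cosθ=0.01106; R = I + sinθ·[k]× + (1−cosθ)·[k]×²:
    [+0.99712 +0.04264 +0.06269]
    [-0.03428 +0.99108 -0.12879]
    [-0.06762 +0.12627 +0.98969]
t = (0.0986, 0.1493, 1.0927) m
M0: Pc = R·M0+t = (-0.00448, +0.26004, +1.11364); u = 763.9·(-0.00448)/1.11364 + 337.6 = 334.5239, v = 677.7·(+0.26004)/1.11364 + 225.3 = 383.5452
M1: Pc = R·M1+t = (+0.21089, +0.25263, +1.09903); u = 763.9·(+0.21089)/1.09903 + 337.6 = 484.1849, v = 677.7·(+0.25263)/1.09903 + 225.3 = 381.0826
M2: Pc = R·M2+t = (+0.20168, +0.03856, +1.07176); u = 763.9·(+0.20168)/1.07176 + 337.6 = 481.3513, v = 677.7·(+0.03856)/1.07176 + 225.3 = 249.6832
M3: Pc = R·M3+t = (-0.01369, +0.04597, +1.08637); u = 763.9·(-0.01369)/1.08637 + 337.6 = 327.9709, v = 677.7·(+0.04597)/1.08637 + 225.3 = 253.9744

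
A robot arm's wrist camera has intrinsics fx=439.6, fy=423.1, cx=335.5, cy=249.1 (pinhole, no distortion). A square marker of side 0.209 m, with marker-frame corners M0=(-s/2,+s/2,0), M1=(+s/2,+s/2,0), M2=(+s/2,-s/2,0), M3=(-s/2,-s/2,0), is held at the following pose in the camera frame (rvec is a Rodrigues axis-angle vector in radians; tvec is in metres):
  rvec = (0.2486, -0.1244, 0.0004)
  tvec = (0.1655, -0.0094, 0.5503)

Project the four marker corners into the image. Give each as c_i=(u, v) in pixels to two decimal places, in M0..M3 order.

c0=(382.46, 319.32) c1=(535.26, 314.01) c2=(557.01, 160.74) c3=(390.00, 158.89)

Intrinsics K: fx=439.6, fy=423.1, cx=335.5, cy=249.1
Marker side s = 0.209 m; corners in marker frame (Z=0):
  M0 = (-0.1045, +0.1045, 0)
  M1 = (+0.1045, +0.1045, 0)
  M2 = (+0.1045, -0.1045, 0)
  M3 = (-0.1045, -0.1045, 0)
rvec = (0.2486, -0.1244, 0.0004), |rvec| = θ = 0.27799 rad = 15.928°
Rodrigues: sinθ=0.27442, 1−cosθ=0.03839; R = I + sinθ·[k]× + (1−cosθ)·[k]×²:
    [+0.99231 -0.01576 -0.12275]
    [-0.01497 +0.96930 -0.24544]
    [+0.12285 +0.24539 +0.96161]
t = (0.1655, -0.0094, 0.5503) m
M0: Pc = R·M0+t = (+0.06016, +0.09346, +0.56310); u = 439.6·(+0.06016)/0.56310 + 335.5 = 382.4626, v = 423.1·(+0.09346)/0.56310 + 249.1 = 319.3199
M1: Pc = R·M1+t = (+0.26755, +0.09033, +0.58878); u = 439.6·(+0.26755)/0.58878 + 335.5 = 535.2600, v = 423.1·(+0.09033)/0.58878 + 249.1 = 314.0095
M2: Pc = R·M2+t = (+0.27084, -0.11226, +0.53750); u = 439.6·(+0.27084)/0.53750 + 335.5 = 557.0140, v = 423.1·(-0.11226)/0.53750 + 249.1 = 160.7356
M3: Pc = R·M3+t = (+0.06345, -0.10913, +0.51182); u = 439.6·(+0.06345)/0.51182 + 335.5 = 389.9972, v = 423.1·(-0.10913)/0.51182 + 249.1 = 158.8889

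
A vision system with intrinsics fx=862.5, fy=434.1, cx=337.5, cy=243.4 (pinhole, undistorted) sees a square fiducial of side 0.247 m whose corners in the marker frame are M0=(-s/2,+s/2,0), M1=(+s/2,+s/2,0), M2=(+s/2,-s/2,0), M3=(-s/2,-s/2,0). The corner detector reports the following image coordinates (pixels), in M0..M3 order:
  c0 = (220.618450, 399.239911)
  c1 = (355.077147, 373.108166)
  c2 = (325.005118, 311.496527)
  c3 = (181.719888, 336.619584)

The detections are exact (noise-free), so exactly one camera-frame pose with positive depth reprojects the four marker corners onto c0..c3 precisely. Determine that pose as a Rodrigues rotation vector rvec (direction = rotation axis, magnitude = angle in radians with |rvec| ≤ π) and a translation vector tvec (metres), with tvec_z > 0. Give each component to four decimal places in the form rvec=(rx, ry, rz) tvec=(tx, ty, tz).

rvec=(0.2941, -0.2747, -0.2597) tvec=(-0.1098, 0.3764, 1.4548)

Intrinsics K: fx=862.5, fy=434.1, cx=337.5, cy=243.4
Marker side s = 0.247 m; corners in marker frame (Z=0):
  M0 = (-0.1235, +0.1235, 0)
  M1 = (+0.1235, +0.1235, 0)
  M2 = (+0.1235, -0.1235, 0)
  M3 = (-0.1235, -0.1235, 0)
Detected image corners:
  c0 = (220.618450, 399.239911) px
  c1 = (355.077147, 373.108166) px
  c2 = (325.005118, 311.496527) px
  c3 = (181.719888, 336.619584) px
Planar DLT: solve 8×8 A·h = b for H (H[2,2]=1):
  H  [+603.94858 +198.42706 +272.40783]
  H  [-48.43546 +329.07113 +355.70776]
  H  [+0.15593 +0.21860 +1.00000]
B = K⁻¹H; ‖b₁‖=0.687396, ‖b₂‖=0.687396; λ = 2/(‖b₁‖+‖b₂‖) = 1.454766, sign → tz>0 ⇒ λ=+1.454766
r₁ = λ·B[:,0] = (+0.92991,-0.28951,+0.22685); r₂ = λ·B[:,1] = (+0.21024,+0.92448,+0.31801)
r₃ = r₁×r₂ = (-0.30178,-0.24803,+0.92055); SVD([r₁ r₂ r₃]) → R = UVᵀ:
  R  [+0.92991 +0.21024 -0.30178]
  R  [-0.28951 +0.92448 -0.24803]
  R  [+0.22685 +0.31801 +0.92055]
t = (-0.10979, +0.37637, +1.45477) m
tr R = 2.774934; θ = arccos((tr R − 1)/2) = 0.478976 rad = 27.443°
axis k = ((R−Rᵀ)₃₂, (R−Rᵀ)₁₃, (R−Rᵀ)₂₁) / (2 sinθ) = (+0.614101, -0.573511, -0.542185)
rvec = θ·k = (+0.294140, -0.274698, -0.259694)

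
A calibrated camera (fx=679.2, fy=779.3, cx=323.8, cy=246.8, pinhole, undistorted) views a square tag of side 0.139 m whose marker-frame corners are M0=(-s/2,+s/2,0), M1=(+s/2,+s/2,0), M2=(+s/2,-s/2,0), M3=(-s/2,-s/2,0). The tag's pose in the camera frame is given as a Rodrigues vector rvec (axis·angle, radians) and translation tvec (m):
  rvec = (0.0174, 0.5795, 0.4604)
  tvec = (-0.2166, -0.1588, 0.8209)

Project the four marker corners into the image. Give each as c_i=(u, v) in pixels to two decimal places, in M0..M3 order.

c0=(91.42, 133.73) c1=(157.85, 181.22) c2=(204.13, 53.85) c3=(132.15, 16.20)

Intrinsics K: fx=679.2, fy=779.3, cx=323.8, cy=246.8
Marker side s = 0.139 m; corners in marker frame (Z=0):
  M0 = (-0.0695, +0.0695, 0)
  M1 = (+0.0695, +0.0695, 0)
  M2 = (+0.0695, -0.0695, 0)
  M3 = (-0.0695, -0.0695, 0)
rvec = (0.0174, 0.5795, 0.4604), |rvec| = θ = 0.74033 rad = 42.418°
Rodrigues: sinθ=0.67453, 1−cosθ=0.26176; R = I + sinθ·[k]× + (1−cosθ)·[k]×²:
    [+0.73839 -0.41467 +0.53182]
    [+0.42430 +0.89862 +0.11156]
    [-0.52417 +0.14327 +0.83948]
t = (-0.2166, -0.1588, 0.8209) m
M0: Pc = R·M0+t = (-0.29674, -0.12583, +0.86729); u = 679.2·(-0.29674)/0.86729 + 323.8 = 91.4156, v = 779.3·(-0.12583)/0.86729 + 246.8 = 133.7318
M1: Pc = R·M1+t = (-0.19410, -0.06686, +0.79443); u = 679.2·(-0.19410)/0.79443 + 323.8 = 157.8522, v = 779.3·(-0.06686)/0.79443 + 246.8 = 181.2161
M2: Pc = R·M2+t = (-0.13646, -0.19177, +0.77451); u = 679.2·(-0.13646)/0.77451 + 323.8 = 204.1306, v = 779.3·(-0.19177)/0.77451 + 246.8 = 53.8489
M3: Pc = R·M3+t = (-0.23910, -0.25074, +0.84737); u = 679.2·(-0.23910)/0.84737 + 323.8 = 132.1535, v = 779.3·(-0.25074)/0.84737 + 246.8 = 16.2001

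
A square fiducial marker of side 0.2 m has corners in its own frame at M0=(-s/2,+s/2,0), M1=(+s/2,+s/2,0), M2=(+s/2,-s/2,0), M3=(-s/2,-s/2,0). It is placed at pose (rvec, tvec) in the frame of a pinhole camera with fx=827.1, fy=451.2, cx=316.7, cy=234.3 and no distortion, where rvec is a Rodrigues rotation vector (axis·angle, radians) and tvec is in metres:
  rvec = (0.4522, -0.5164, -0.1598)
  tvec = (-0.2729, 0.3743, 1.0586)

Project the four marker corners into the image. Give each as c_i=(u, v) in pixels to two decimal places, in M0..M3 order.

Intrinsics K: fx=827.1, fy=451.2, cx=316.7, cy=234.3
Marker side s = 0.2 m; corners in marker frame (Z=0):
  M0 = (-0.1000, +0.1000, 0)
  M1 = (+0.1000, +0.1000, 0)
  M2 = (+0.1000, -0.1000, 0)
  M3 = (-0.1000, -0.1000, 0)
rvec = (0.4522, -0.5164, -0.1598), |rvec| = θ = 0.70476 rad = 40.380°
Rodrigues: sinθ=0.64785, 1−cosθ=0.23823; R = I + sinθ·[k]× + (1−cosθ)·[k]×²:
    [+0.85985 +0.03489 -0.50936]
    [-0.25890 +0.88967 -0.37610]
    [+0.44004 +0.45527 +0.77401]
t = (-0.2729, 0.3743, 1.0586) m
M0: Pc = R·M0+t = (-0.35540, +0.48916, +1.06012); u = 827.1·(-0.35540)/1.06012 + 316.7 = 39.4230, v = 451.2·(+0.48916)/1.06012 + 234.3 = 442.4908
M1: Pc = R·M1+t = (-0.18343, +0.43738, +1.14813); u = 827.1·(-0.18343)/1.14813 + 316.7 = 184.5618, v = 451.2·(+0.43738)/1.14813 + 234.3 = 406.1834
M2: Pc = R·M2+t = (-0.19040, +0.25944, +1.05708); u = 827.1·(-0.19040)/1.05708 + 316.7 = 167.7198, v = 451.2·(+0.25944)/1.05708 + 234.3 = 345.0398
M3: Pc = R·M3+t = (-0.36237, +0.31122, +0.96907); u = 827.1·(-0.36237)/0.96907 + 316.7 = 7.4143, v = 451.2·(+0.31122)/0.96907 + 234.3 = 379.2058

c0=(39.42, 442.49) c1=(184.56, 406.18) c2=(167.72, 345.04) c3=(7.41, 379.21)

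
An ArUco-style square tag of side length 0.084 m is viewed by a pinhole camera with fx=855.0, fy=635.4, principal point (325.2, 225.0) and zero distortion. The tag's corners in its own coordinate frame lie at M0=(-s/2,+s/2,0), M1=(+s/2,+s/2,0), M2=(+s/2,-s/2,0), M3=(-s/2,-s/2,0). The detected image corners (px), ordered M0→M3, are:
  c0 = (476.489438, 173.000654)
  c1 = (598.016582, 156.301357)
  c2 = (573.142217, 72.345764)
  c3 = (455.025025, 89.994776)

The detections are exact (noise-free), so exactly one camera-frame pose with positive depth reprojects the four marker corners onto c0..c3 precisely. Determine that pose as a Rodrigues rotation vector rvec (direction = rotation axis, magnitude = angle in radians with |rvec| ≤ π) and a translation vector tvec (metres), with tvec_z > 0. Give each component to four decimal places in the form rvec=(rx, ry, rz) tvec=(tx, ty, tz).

rvec=(-0.1723, 0.1347, -0.1654) tvec=(0.1408, -0.0973, 0.6026)

Intrinsics K: fx=855.0, fy=635.4, cx=325.2, cy=225.0
Marker side s = 0.084 m; corners in marker frame (Z=0):
  M0 = (-0.0420, +0.0420, 0)
  M1 = (+0.0420, +0.0420, 0)
  M2 = (+0.0420, -0.0420, 0)
  M3 = (-0.0420, -0.0420, 0)
Detected image corners:
  c0 = (476.489438, 173.000654) px
  c1 = (598.016582, 156.301357) px
  c2 = (573.142217, 72.345764) px
  c3 = (455.025025, 89.994776) px
Planar DLT: solve 8×8 A·h = b for H (H[2,2]=1):
  H  [+1322.49208 +117.61930 +525.02562]
  H  [-228.77392 +956.81920 +122.45473]
  H  [-0.19728 -0.30064 +1.00000]
B = K⁻¹H; ‖b₁‖=1.659338, ‖b₂‖=1.659338; λ = 2/(‖b₁‖+‖b₂‖) = 0.602650, sign → tz>0 ⇒ λ=+0.602650
r₁ = λ·B[:,0] = (+0.97738,-0.17488,-0.11889); r₂ = λ·B[:,1] = (+0.15182,+0.97166,-0.18118)
r₃ = r₁×r₂ = (+0.14721,+0.15904,+0.97624); SVD([r₁ r₂ r₃]) → R = UVᵀ:
  R  [+0.97738 +0.15182 +0.14721]
  R  [-0.17488 +0.97166 +0.15904]
  R  [-0.11889 -0.18118 +0.97624]
t = (+0.14085, -0.09726, +0.60265) m
tr R = 2.925282; θ = arccos((tr R − 1)/2) = 0.274205 rad = 15.711°
axis k = ((R−Rᵀ)₃₂, (R−Rᵀ)₁₃, (R−Rᵀ)₂₁) / (2 sinθ) = (-0.628214, +0.491360, -0.603251)
rvec = θ·k = (-0.172259, +0.134733, -0.165414)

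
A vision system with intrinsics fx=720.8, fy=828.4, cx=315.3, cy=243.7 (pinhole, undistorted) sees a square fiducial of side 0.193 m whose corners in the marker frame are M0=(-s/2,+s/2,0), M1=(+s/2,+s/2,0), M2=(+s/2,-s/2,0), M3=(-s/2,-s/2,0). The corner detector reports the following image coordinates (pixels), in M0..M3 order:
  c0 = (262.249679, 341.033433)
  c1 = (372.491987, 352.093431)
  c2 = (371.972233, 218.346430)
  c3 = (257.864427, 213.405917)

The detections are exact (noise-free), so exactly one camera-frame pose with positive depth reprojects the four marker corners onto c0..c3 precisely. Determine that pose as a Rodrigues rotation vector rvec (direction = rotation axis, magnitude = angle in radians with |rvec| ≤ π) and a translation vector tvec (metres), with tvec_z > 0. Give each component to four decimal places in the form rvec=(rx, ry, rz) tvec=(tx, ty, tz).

rvec=(0.2210, 0.3089, 0.0125) tvec=(-0.0008, 0.0551, 1.1824)

Intrinsics K: fx=720.8, fy=828.4, cx=315.3, cy=243.7
Marker side s = 0.193 m; corners in marker frame (Z=0):
  M0 = (-0.0965, +0.0965, 0)
  M1 = (+0.0965, +0.0965, 0)
  M2 = (+0.0965, -0.0965, 0)
  M3 = (-0.0965, -0.0965, 0)
Detected image corners:
  c0 = (262.249679, 341.033433) px
  c1 = (372.491987, 352.093431) px
  c2 = (371.972233, 218.346430) px
  c3 = (257.864427, 213.405917) px
Planar DLT: solve 8×8 A·h = b for H (H[2,2]=1):
  H  [+500.77450 +71.15405 +314.79221]
  H  [-29.66475 +728.51951 +282.28266]
  H  [-0.25389 +0.18410 +1.00000]
B = K⁻¹H; ‖b₁‖=0.845752, ‖b₂‖=0.845752; λ = 2/(‖b₁‖+‖b₂‖) = 1.182380, sign → tz>0 ⇒ λ=+1.182380
r₁ = λ·B[:,0] = (+0.95277,+0.04597,-0.30019); r₂ = λ·B[:,1] = (+0.02150,+0.97578,+0.21767)
r₃ = r₁×r₂ = (+0.30293,-0.21385,+0.92871); SVD([r₁ r₂ r₃]) → R = UVᵀ:
  R  [+0.95277 +0.02150 +0.30293]
  R  [+0.04597 +0.97578 -0.21385]
  R  [-0.30019 +0.21767 +0.92871]
t = (-0.00083, +0.05507, +1.18238) m
tr R = 2.857265; θ = arccos((tr R − 1)/2) = 0.380086 rad = 21.777°
axis k = ((R−Rᵀ)₃₂, (R−Rᵀ)₁₃, (R−Rᵀ)₂₁) / (2 sinθ) = (+0.581563, +0.812833, +0.032976)
rvec = θ·k = (+0.221044, +0.308947, +0.012534)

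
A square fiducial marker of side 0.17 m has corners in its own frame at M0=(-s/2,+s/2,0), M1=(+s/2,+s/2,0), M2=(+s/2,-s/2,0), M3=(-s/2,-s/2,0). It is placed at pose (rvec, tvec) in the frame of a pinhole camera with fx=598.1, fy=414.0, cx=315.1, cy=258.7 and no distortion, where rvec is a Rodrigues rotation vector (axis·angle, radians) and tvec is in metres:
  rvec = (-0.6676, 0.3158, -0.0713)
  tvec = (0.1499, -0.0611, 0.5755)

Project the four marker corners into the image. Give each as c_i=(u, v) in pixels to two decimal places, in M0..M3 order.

Intrinsics K: fx=598.1, fy=414.0, cx=315.1, cy=258.7
Marker side s = 0.17 m; corners in marker frame (Z=0):
  M0 = (-0.0850, +0.0850, 0)
  M1 = (+0.0850, +0.0850, 0)
  M2 = (+0.0850, -0.0850, 0)
  M3 = (-0.0850, -0.0850, 0)
rvec = (-0.6676, 0.3158, -0.0713), |rvec| = θ = 0.74196 rad = 42.511°
Rodrigues: sinθ=0.67573, 1−cosθ=0.26285; R = I + sinθ·[k]× + (1−cosθ)·[k]×²:
    [+0.94995 -0.03573 +0.31034]
    [-0.16560 +0.78477 +0.59726]
    [-0.26488 -0.61876 +0.73957]
t = (0.1499, -0.0611, 0.5755) m
M0: Pc = R·M0+t = (+0.06612, +0.01968, +0.54542); u = 598.1·(+0.06612)/0.54542 + 315.1 = 387.6028, v = 414.0·(+0.01968)/0.54542 + 258.7 = 273.6390
M1: Pc = R·M1+t = (+0.22761, -0.00847, +0.50039); u = 598.1·(+0.22761)/0.50039 + 315.1 = 587.1537, v = 414.0·(-0.00847)/0.50039 + 258.7 = 251.6914
M2: Pc = R·M2+t = (+0.23368, -0.14188, +0.60558); u = 598.1·(+0.23368)/0.60558 + 315.1 = 545.8969, v = 414.0·(-0.14188)/0.60558 + 258.7 = 161.7040
M3: Pc = R·M3+t = (+0.07219, -0.11373, +0.65061); u = 598.1·(+0.07219)/0.65061 + 315.1 = 381.4645, v = 414.0·(-0.11373)/0.65061 + 258.7 = 186.3314

c0=(387.60, 273.64) c1=(587.15, 251.69) c2=(545.90, 161.70) c3=(381.46, 186.33)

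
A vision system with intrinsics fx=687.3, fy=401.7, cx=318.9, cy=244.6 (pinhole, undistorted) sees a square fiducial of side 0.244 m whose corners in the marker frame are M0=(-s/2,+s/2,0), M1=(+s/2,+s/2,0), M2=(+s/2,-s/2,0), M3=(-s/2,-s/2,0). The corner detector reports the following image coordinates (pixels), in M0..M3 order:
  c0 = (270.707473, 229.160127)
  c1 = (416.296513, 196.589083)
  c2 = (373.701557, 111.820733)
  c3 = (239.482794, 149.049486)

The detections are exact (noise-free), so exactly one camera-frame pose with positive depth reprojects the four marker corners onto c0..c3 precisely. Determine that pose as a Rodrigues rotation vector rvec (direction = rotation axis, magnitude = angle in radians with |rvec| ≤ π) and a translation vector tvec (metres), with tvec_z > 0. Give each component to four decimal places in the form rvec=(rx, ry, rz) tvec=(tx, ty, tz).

rvec=(-0.2133, 0.4044, -0.2853) tvec=(0.0042, -0.1939, 1.0605)

Intrinsics K: fx=687.3, fy=401.7, cx=318.9, cy=244.6
Marker side s = 0.244 m; corners in marker frame (Z=0):
  M0 = (-0.1220, +0.1220, 0)
  M1 = (+0.1220, +0.1220, 0)
  M2 = (+0.1220, -0.1220, 0)
  M3 = (-0.1220, -0.1220, 0)
Detected image corners:
  c0 = (270.707473, 229.160127) px
  c1 = (416.296513, 196.589083) px
  c2 = (373.701557, 111.820733) px
  c3 = (239.482794, 149.049486) px
Planar DLT: solve 8×8 A·h = b for H (H[2,2]=1):
  H  [+463.74853 +70.78862 +321.63618]
  H  [-200.84375 +295.47817 +171.13792]
  H  [-0.33513 -0.24467 +1.00000]
B = K⁻¹H; ‖b₁‖=0.942959, ‖b₂‖=0.942959; λ = 2/(‖b₁‖+‖b₂‖) = 1.060491, sign → tz>0 ⇒ λ=+1.060491
r₁ = λ·B[:,0] = (+0.88046,-0.31382,-0.35540); r₂ = λ·B[:,1] = (+0.22962,+0.93806,-0.25947)
r₃ = r₁×r₂ = (+0.41481,+0.14684,+0.89798); SVD([r₁ r₂ r₃]) → R = UVᵀ:
  R  [+0.88046 +0.22962 +0.41481]
  R  [-0.31382 +0.93806 +0.14684]
  R  [-0.35540 -0.25947 +0.89798]
t = (+0.00422, -0.19394, +1.06049) m
tr R = 2.716495; θ = arccos((tr R − 1)/2) = 0.538951 rad = 30.880°
axis k = ((R−Rᵀ)₃₂, (R−Rᵀ)₁₃, (R−Rᵀ)₂₁) / (2 sinθ) = (-0.395834, +0.750351, -0.529422)
rvec = θ·k = (-0.213335, +0.404403, -0.285333)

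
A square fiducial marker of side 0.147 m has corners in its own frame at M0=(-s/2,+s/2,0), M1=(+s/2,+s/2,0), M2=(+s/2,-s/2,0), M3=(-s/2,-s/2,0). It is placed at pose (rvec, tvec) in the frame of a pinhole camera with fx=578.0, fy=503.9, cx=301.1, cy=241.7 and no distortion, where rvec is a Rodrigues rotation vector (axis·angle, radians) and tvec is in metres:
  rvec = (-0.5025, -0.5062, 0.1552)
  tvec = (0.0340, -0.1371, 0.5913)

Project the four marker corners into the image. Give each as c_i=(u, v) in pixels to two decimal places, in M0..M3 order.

Intrinsics K: fx=578.0, fy=503.9, cx=301.1, cy=241.7
Marker side s = 0.147 m; corners in marker frame (Z=0):
  M0 = (-0.0735, +0.0735, 0)
  M1 = (+0.0735, +0.0735, 0)
  M2 = (+0.0735, -0.0735, 0)
  M3 = (-0.0735, -0.0735, 0)
rvec = (-0.5025, -0.5062, 0.1552), |rvec| = θ = 0.72995 rad = 41.823°
Rodrigues: sinθ=0.66683, 1−cosθ=0.25479; R = I + sinθ·[k]× + (1−cosθ)·[k]×²:
    [+0.86595 -0.02015 -0.49972]
    [+0.26341 +0.86774 +0.42148]
    [+0.42514 -0.49662 +0.75672]
t = (0.0340, -0.1371, 0.5913) m
M0: Pc = R·M0+t = (-0.03113, -0.09268, +0.52355); u = 578.0·(-0.03113)/0.52355 + 301.1 = 266.7346, v = 503.9·(-0.09268)/0.52355 + 241.7 = 152.4964
M1: Pc = R·M1+t = (+0.09617, -0.05396, +0.58605); u = 578.0·(+0.09617)/0.58605 + 301.1 = 395.9464, v = 503.9·(-0.05396)/0.58605 + 241.7 = 195.3032
M2: Pc = R·M2+t = (+0.09913, -0.18152, +0.65905); u = 578.0·(+0.09913)/0.65905 + 301.1 = 388.0375, v = 503.9·(-0.18152)/0.65905 + 241.7 = 102.9140
M3: Pc = R·M3+t = (-0.02817, -0.22024, +0.59655); u = 578.0·(-0.02817)/0.59655 + 301.1 = 273.8093, v = 503.9·(-0.22024)/0.59655 + 241.7 = 55.6669

c0=(266.73, 152.50) c1=(395.95, 195.30) c2=(388.04, 102.91) c3=(273.81, 55.67)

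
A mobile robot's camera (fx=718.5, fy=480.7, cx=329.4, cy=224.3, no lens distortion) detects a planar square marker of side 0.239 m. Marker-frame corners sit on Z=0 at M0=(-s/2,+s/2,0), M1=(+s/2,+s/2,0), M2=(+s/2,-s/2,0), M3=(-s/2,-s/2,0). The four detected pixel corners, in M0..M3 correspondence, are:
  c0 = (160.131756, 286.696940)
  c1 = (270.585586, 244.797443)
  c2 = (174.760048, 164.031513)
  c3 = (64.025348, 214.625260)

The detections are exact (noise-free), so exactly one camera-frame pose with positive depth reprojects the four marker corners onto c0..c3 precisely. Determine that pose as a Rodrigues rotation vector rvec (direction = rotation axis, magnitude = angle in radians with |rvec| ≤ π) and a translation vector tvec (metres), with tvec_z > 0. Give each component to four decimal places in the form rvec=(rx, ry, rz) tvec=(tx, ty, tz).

rvec=(0.4271, 0.2605, -0.5661) tvec=(-0.2583, 0.0127, 1.1422)

Intrinsics K: fx=718.5, fy=480.7, cx=329.4, cy=224.3
Marker side s = 0.239 m; corners in marker frame (Z=0):
  M0 = (-0.1195, +0.1195, 0)
  M1 = (+0.1195, +0.1195, 0)
  M2 = (+0.1195, -0.1195, 0)
  M3 = (-0.1195, -0.1195, 0)
Detected image corners:
  c0 = (160.131756, 286.696940) px
  c1 = (270.585586, 244.797443) px
  c2 = (174.760048, 164.031513) px
  c3 = (64.025348, 214.625260) px
Planar DLT: solve 8×8 A·h = b for H (H[2,2]=1):
  H  [+411.18168 +448.05107 +166.93396]
  H  [-262.95741 +382.28634 +229.65709]
  H  [-0.30791 +0.27781 +1.00000]
B = K⁻¹H; ‖b₁‖=0.875500, ‖b₂‖=0.875500; λ = 2/(‖b₁‖+‖b₂‖) = 1.142204, sign → tz>0 ⇒ λ=+1.142204
r₁ = λ·B[:,0] = (+0.81489,-0.46072,-0.35169); r₂ = λ·B[:,1] = (+0.56680,+0.76030,+0.31731)
r₃ = r₁×r₂ = (+0.12120,-0.45791,+0.88070); SVD([r₁ r₂ r₃]) → R = UVᵀ:
  R  [+0.81489 +0.56680 +0.12120]
  R  [-0.46072 +0.76030 -0.45791]
  R  [-0.35169 +0.31731 +0.88070]
t = (-0.25827, +0.01273, +1.14220) m
tr R = 2.455889; θ = arccos((tr R − 1)/2) = 0.755477 rad = 43.286°
axis k = ((R−Rᵀ)₃₂, (R−Rᵀ)₁₃, (R−Rᵀ)₂₁) / (2 sinθ) = (+0.565334, +0.344859, -0.749313)
rvec = θ·k = (+0.427097, +0.260533, -0.566089)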